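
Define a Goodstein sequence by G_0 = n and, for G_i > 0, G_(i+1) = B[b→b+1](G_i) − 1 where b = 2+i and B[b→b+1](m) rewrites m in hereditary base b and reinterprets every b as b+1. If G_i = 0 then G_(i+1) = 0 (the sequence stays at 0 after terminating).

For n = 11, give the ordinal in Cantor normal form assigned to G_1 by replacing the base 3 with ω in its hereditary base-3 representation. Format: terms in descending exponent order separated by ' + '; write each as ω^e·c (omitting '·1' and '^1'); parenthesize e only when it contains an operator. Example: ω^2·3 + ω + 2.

ω^(ω + 1) + ω

i=0: 11 = 2^(2 + 1) + 2 + 1 (b=2); 2→3: 3^(3 + 1) + 3 + 1 = 85; 85−1 = 84
i=1: 84 = 3^(3 + 1) + 3 (b=3); 3→4: 4^(4 + 1) + 4 = 1028; 1028−1 = 1027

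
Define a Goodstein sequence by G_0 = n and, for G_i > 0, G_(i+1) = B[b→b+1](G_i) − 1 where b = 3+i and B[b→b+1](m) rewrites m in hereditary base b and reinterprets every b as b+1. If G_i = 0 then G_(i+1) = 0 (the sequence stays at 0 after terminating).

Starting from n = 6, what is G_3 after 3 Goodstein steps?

base 3: 6 = 2·3; at 4: 2·4 = 8; next = 7
base 4: 7 = 4 + 3; at 5: 5 + 3 = 8; next = 7
base 5: 7 = 5 + 2; at 6: 6 + 2 = 8; next = 7
base 6: 7 = 6 + 1; at 7: 7 + 1 = 8; next = 7

7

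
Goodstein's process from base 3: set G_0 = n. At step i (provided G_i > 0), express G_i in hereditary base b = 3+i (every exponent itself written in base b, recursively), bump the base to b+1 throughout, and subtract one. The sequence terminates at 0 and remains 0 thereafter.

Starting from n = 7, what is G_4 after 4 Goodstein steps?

(0) 7|_3 = 2·3 + 1 ↦ 2·4 + 1|_4 = 9 ⇒ 8
(1) 8|_4 = 2·4 ↦ 2·5|_5 = 10 ⇒ 9
(2) 9|_5 = 5 + 4 ↦ 6 + 4|_6 = 10 ⇒ 9
(3) 9|_6 = 6 + 3 ↦ 7 + 3|_7 = 10 ⇒ 9
(4) 9|_7 = 7 + 2 ↦ 8 + 2|_8 = 10 ⇒ 9

9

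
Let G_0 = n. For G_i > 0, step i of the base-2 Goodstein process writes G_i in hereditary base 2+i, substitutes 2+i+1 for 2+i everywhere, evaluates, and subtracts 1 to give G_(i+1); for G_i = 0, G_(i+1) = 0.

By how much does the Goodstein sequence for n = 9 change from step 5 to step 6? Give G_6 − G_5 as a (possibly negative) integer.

step 0: 9 = 2^(2 + 1) + 1; sub 3 for 2: 3^(3 + 1) + 1; = 82; G_1 = 82−1 = 81
step 1: 81 = 3^(3 + 1); sub 4 for 3: 4^(4 + 1); = 1024; G_2 = 1024−1 = 1023
step 2: 1023 = 3·4^4 + 3·4^3 + 3·4^2 + 3·4 + 3; sub 5 for 4: 3·5^5 + 3·5^3 + 3·5^2 + 3·5 + 3; = 9843; G_3 = 9843−1 = 9842
step 3: 9842 = 3·5^5 + 3·5^3 + 3·5^2 + 3·5 + 2; sub 6 for 5: 3·6^6 + 3·6^3 + 3·6^2 + 3·6 + 2; = 140744; G_4 = 140744−1 = 140743
step 4: 140743 = 3·6^6 + 3·6^3 + 3·6^2 + 3·6 + 1; sub 7 for 6: 3·7^7 + 3·7^3 + 3·7^2 + 3·7 + 1; = 2471827; G_5 = 2471827−1 = 2471826
step 5: 2471826 = 3·7^7 + 3·7^3 + 3·7^2 + 3·7; sub 8 for 7: 3·8^8 + 3·8^3 + 3·8^2 + 3·8; = 50333400; G_6 = 50333400−1 = 50333399

47861573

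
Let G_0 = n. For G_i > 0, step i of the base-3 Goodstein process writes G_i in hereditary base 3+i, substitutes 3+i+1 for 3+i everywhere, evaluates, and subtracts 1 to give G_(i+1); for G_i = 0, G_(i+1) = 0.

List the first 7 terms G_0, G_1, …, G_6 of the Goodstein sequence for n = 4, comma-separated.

4, 4, 4, 3, 2, 1, 0

base 3: 4 = 3 + 1; at 4: 4 + 1 = 5; next = 4
base 4: 4 = 4; at 5: 5 = 5; next = 4
base 5: 4 = 4; at 6: 4 = 4; next = 3
base 6: 3 = 3; at 7: 3 = 3; next = 2
base 7: 2 = 2; at 8: 2 = 2; next = 1
base 8: 1 = 1; at 9: 1 = 1; next = 0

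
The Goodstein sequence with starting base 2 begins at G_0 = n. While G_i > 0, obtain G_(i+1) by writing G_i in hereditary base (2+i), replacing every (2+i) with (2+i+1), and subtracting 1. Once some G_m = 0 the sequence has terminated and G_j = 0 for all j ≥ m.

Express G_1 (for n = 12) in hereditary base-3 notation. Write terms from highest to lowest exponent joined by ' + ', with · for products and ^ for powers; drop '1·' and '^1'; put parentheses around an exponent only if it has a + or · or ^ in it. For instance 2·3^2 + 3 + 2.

G_0=12  [base 2] 2^(2 + 1) + 2^2  →[2↦3]→  3^(3 + 1) + 3^3 = 108  −1 ⇒ G_1=107
G_1=107  [base 3] 3^(3 + 1) + 2·3^2 + 2·3 + 2  →[3↦4]→  4^(4 + 1) + 2·4^2 + 2·4 + 2 = 1066  −1 ⇒ G_2=1065

3^(3 + 1) + 2·3^2 + 2·3 + 2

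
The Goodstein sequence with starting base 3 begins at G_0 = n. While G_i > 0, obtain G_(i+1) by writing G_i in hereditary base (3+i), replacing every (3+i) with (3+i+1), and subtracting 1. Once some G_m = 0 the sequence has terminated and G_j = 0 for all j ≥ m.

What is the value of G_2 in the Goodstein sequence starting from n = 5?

base 3: 5 = 3 + 2; at 4: 4 + 2 = 6; next = 5
base 4: 5 = 4 + 1; at 5: 5 + 1 = 6; next = 5

5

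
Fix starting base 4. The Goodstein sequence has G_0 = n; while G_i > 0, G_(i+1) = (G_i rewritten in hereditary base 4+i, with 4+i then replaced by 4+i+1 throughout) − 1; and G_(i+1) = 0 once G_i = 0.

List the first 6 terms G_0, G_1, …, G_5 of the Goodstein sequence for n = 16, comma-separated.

16, 24, 27, 30, 33, 36

base 4: 16 = 4^2; at 5: 5^2 = 25; next = 24
base 5: 24 = 4·5 + 4; at 6: 4·6 + 4 = 28; next = 27
base 6: 27 = 4·6 + 3; at 7: 4·7 + 3 = 31; next = 30
base 7: 30 = 4·7 + 2; at 8: 4·8 + 2 = 34; next = 33
base 8: 33 = 4·8 + 1; at 9: 4·9 + 1 = 37; next = 36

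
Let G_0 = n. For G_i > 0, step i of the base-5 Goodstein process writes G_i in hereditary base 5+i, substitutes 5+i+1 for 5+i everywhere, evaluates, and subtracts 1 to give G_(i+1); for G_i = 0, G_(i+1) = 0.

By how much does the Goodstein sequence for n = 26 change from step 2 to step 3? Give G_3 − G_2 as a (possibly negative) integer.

5

G_0=26  [base 5] 5^2 + 1  →[5↦6]→  6^2 + 1 = 37  −1 ⇒ G_1=36
G_1=36  [base 6] 6^2  →[6↦7]→  7^2 = 49  −1 ⇒ G_2=48
G_2=48  [base 7] 6·7 + 6  →[7↦8]→  6·8 + 6 = 54  −1 ⇒ G_3=53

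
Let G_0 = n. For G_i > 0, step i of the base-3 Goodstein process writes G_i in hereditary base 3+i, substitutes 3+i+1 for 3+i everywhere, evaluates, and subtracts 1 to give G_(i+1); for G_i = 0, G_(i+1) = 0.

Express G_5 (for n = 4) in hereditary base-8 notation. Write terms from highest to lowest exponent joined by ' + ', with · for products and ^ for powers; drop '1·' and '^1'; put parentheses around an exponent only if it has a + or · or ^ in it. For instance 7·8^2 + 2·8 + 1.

1

i=0: 4 = 3 + 1 (b=3); 3→4: 4 + 1 = 5; 5−1 = 4
i=1: 4 = 4 (b=4); 4→5: 5 = 5; 5−1 = 4
i=2: 4 = 4 (b=5); 5→6: 4 = 4; 4−1 = 3
i=3: 3 = 3 (b=6); 6→7: 3 = 3; 3−1 = 2
i=4: 2 = 2 (b=7); 7→8: 2 = 2; 2−1 = 1
i=5: 1 = 1 (b=8); 8→9: 1 = 1; 1−1 = 0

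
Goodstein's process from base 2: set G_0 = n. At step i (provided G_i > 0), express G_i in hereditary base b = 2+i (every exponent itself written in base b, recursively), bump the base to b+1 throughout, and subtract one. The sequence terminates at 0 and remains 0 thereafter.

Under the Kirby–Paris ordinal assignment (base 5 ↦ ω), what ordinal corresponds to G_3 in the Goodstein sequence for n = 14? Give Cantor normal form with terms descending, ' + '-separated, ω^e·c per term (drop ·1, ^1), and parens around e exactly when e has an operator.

G_0 = 14. HB_2(14) = 2^(2 + 1) + 2^2 + 2. Bump = 111. G_1 = 110.
G_1 = 110. HB_3(110) = 3^(3 + 1) + 3^3 + 2. Bump = 1282. G_2 = 1281.
G_2 = 1281. HB_4(1281) = 4^(4 + 1) + 4^4 + 1. Bump = 18751. G_3 = 18750.
G_3 = 18750. HB_5(18750) = 5^(5 + 1) + 5^5. Bump = 326592. G_4 = 326591.

ω^(ω + 1) + ω^ω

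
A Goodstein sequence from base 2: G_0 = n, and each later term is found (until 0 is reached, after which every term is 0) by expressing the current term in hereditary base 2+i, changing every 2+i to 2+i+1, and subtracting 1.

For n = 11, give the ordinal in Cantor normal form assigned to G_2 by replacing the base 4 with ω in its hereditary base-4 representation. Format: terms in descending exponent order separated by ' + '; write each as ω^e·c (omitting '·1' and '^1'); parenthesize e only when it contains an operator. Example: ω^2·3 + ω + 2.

G_0 = 11. HB_2(11) = 2^(2 + 1) + 2 + 1. Bump = 85. G_1 = 84.
G_1 = 84. HB_3(84) = 3^(3 + 1) + 3. Bump = 1028. G_2 = 1027.

ω^(ω + 1) + 3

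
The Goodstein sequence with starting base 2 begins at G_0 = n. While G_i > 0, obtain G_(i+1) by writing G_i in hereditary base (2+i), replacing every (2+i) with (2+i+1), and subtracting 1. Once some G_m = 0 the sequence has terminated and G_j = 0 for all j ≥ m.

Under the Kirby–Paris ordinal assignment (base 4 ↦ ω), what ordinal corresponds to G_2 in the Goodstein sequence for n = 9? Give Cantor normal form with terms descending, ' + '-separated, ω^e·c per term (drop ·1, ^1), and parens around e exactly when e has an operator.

(0) 9|_2 = 2^(2 + 1) + 1 ↦ 3^(3 + 1) + 1|_3 = 82 ⇒ 81
(1) 81|_3 = 3^(3 + 1) ↦ 4^(4 + 1)|_4 = 1024 ⇒ 1023
(2) 1023|_4 = 3·4^4 + 3·4^3 + 3·4^2 + 3·4 + 3 ↦ 3·5^5 + 3·5^3 + 3·5^2 + 3·5 + 3|_5 = 9843 ⇒ 9842

ω^ω·3 + ω^3·3 + ω^2·3 + ω·3 + 3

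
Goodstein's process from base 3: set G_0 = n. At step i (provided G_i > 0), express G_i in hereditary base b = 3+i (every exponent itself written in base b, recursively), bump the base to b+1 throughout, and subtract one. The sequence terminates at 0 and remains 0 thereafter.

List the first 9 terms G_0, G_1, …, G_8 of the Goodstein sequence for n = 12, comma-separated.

[0] 12 ≡ 3^2 + 3 (base 3). Lift 4: 20. −1: 19.
[1] 19 ≡ 4^2 + 3 (base 4). Lift 5: 28. −1: 27.
[2] 27 ≡ 5^2 + 2 (base 5). Lift 6: 38. −1: 37.
[3] 37 ≡ 6^2 + 1 (base 6). Lift 7: 50. −1: 49.
[4] 49 ≡ 7^2 (base 7). Lift 8: 64. −1: 63.
[5] 63 ≡ 7·8 + 7 (base 8). Lift 9: 70. −1: 69.
[6] 69 ≡ 7·9 + 6 (base 9). Lift 10: 76. −1: 75.
[7] 75 ≡ 7·10 + 5 (base 10). Lift 11: 82. −1: 81.

12, 19, 27, 37, 49, 63, 69, 75, 81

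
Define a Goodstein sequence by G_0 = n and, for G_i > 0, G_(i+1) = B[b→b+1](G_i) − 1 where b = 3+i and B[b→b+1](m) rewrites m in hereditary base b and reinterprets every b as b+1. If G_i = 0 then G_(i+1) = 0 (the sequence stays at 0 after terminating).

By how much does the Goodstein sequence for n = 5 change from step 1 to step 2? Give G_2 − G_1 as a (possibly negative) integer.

0

G_0 = 5. HB_3(5) = 3 + 2. Bump = 6. G_1 = 5.
G_1 = 5. HB_4(5) = 4 + 1. Bump = 6. G_2 = 5.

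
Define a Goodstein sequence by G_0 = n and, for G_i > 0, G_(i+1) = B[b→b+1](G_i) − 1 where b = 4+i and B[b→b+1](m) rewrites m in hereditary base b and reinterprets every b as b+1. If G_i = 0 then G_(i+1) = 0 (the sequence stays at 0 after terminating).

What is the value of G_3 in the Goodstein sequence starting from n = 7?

step 0: 7 = 4 + 3; sub 5 for 4: 5 + 3; = 8; G_1 = 8−1 = 7
step 1: 7 = 5 + 2; sub 6 for 5: 6 + 2; = 8; G_2 = 8−1 = 7
step 2: 7 = 6 + 1; sub 7 for 6: 7 + 1; = 8; G_3 = 8−1 = 7

7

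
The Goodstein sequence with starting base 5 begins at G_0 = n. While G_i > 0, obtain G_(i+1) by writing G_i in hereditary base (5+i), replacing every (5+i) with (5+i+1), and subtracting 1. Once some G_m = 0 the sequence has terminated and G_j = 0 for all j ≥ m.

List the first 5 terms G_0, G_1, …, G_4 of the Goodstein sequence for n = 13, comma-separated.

base 5: 13 = 2·5 + 3; at 6: 2·6 + 3 = 15; next = 14
base 6: 14 = 2·6 + 2; at 7: 2·7 + 2 = 16; next = 15
base 7: 15 = 2·7 + 1; at 8: 2·8 + 1 = 17; next = 16
base 8: 16 = 2·8; at 9: 2·9 = 18; next = 17

13, 14, 15, 16, 17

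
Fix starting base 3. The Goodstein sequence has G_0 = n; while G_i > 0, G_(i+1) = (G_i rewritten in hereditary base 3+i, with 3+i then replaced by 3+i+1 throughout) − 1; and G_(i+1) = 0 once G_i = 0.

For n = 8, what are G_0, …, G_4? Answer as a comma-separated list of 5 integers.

8 —HB3→ 2·3 + 2 —bump→ 2·4 + 2 = 10 —(−1)→ 9
9 —HB4→ 2·4 + 1 —bump→ 2·5 + 1 = 11 —(−1)→ 10
10 —HB5→ 2·5 —bump→ 2·6 = 12 —(−1)→ 11
11 —HB6→ 6 + 5 —bump→ 7 + 5 = 12 —(−1)→ 11

8, 9, 10, 11, 11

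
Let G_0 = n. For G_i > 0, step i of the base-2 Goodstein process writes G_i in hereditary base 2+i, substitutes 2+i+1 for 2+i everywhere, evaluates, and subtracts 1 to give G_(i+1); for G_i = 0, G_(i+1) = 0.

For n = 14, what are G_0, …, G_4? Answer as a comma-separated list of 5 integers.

14, 110, 1281, 18750, 326591

G_0=14  [base 2] 2^(2 + 1) + 2^2 + 2  →[2↦3]→  3^(3 + 1) + 3^3 + 3 = 111  −1 ⇒ G_1=110
G_1=110  [base 3] 3^(3 + 1) + 3^3 + 2  →[3↦4]→  4^(4 + 1) + 4^4 + 2 = 1282  −1 ⇒ G_2=1281
G_2=1281  [base 4] 4^(4 + 1) + 4^4 + 1  →[4↦5]→  5^(5 + 1) + 5^5 + 1 = 18751  −1 ⇒ G_3=18750
G_3=18750  [base 5] 5^(5 + 1) + 5^5  →[5↦6]→  6^(6 + 1) + 6^6 = 326592  −1 ⇒ G_4=326591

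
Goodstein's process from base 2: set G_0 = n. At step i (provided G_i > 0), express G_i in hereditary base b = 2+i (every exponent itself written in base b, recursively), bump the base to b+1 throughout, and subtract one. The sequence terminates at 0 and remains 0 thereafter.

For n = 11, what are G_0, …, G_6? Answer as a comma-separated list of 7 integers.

11, 84, 1027, 15627, 279937, 5764801, 134217727

11 —HB2→ 2^(2 + 1) + 2 + 1 —bump→ 3^(3 + 1) + 3 + 1 = 85 —(−1)→ 84
84 —HB3→ 3^(3 + 1) + 3 —bump→ 4^(4 + 1) + 4 = 1028 —(−1)→ 1027
1027 —HB4→ 4^(4 + 1) + 3 —bump→ 5^(5 + 1) + 3 = 15628 —(−1)→ 15627
15627 —HB5→ 5^(5 + 1) + 2 —bump→ 6^(6 + 1) + 2 = 279938 —(−1)→ 279937
279937 —HB6→ 6^(6 + 1) + 1 —bump→ 7^(7 + 1) + 1 = 5764802 —(−1)→ 5764801
5764801 —HB7→ 7^(7 + 1) —bump→ 8^(8 + 1) = 134217728 —(−1)→ 134217727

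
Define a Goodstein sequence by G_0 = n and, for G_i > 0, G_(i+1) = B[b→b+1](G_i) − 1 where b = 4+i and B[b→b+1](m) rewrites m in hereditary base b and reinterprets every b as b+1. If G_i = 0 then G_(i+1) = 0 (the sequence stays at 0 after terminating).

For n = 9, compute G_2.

[0] 9 ≡ 2·4 + 1 (base 4). Lift 5: 11. −1: 10.
[1] 10 ≡ 2·5 (base 5). Lift 6: 12. −1: 11.
[2] 11 ≡ 6 + 5 (base 6). Lift 7: 12. −1: 11.

11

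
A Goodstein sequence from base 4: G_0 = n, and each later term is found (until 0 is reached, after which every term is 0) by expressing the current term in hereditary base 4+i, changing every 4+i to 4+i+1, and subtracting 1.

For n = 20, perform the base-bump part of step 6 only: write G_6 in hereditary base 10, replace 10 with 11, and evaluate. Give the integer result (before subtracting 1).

108

G_0 = 20. HB_4(20) = 4^2 + 4. Bump = 30. G_1 = 29.
G_1 = 29. HB_5(29) = 5^2 + 4. Bump = 40. G_2 = 39.
G_2 = 39. HB_6(39) = 6^2 + 3. Bump = 52. G_3 = 51.
G_3 = 51. HB_7(51) = 7^2 + 2. Bump = 66. G_4 = 65.
G_4 = 65. HB_8(65) = 8^2 + 1. Bump = 82. G_5 = 81.
G_5 = 81. HB_9(81) = 9^2. Bump = 100. G_6 = 99.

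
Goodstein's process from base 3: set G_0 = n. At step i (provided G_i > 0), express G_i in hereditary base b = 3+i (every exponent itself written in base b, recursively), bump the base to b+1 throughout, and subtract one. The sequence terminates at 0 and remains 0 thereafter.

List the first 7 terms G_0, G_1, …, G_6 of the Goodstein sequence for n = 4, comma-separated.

4 —HB3→ 3 + 1 —bump→ 4 + 1 = 5 —(−1)→ 4
4 —HB4→ 4 —bump→ 5 = 5 —(−1)→ 4
4 —HB5→ 4 —bump→ 4 = 4 —(−1)→ 3
3 —HB6→ 3 —bump→ 3 = 3 —(−1)→ 2
2 —HB7→ 2 —bump→ 2 = 2 —(−1)→ 1
1 —HB8→ 1 —bump→ 1 = 1 —(−1)→ 0

4, 4, 4, 3, 2, 1, 0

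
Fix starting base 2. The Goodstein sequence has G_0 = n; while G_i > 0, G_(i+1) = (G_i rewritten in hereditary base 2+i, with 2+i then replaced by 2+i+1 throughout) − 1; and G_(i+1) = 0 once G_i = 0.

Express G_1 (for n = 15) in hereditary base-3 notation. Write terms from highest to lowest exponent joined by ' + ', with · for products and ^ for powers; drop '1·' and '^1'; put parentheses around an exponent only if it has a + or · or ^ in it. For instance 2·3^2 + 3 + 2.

[0] 15 ≡ 2^(2 + 1) + 2^2 + 2 + 1 (base 2). Lift 3: 112. −1: 111.
[1] 111 ≡ 3^(3 + 1) + 3^3 + 3 (base 3). Lift 4: 1284. −1: 1283.

3^(3 + 1) + 3^3 + 3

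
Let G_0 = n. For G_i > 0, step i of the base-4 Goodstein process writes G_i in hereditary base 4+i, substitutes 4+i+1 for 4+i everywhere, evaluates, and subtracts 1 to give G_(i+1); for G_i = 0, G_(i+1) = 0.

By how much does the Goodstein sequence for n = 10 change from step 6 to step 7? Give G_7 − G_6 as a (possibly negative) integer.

10 —HB4→ 2·4 + 2 —bump→ 2·5 + 2 = 12 —(−1)→ 11
11 —HB5→ 2·5 + 1 —bump→ 2·6 + 1 = 13 —(−1)→ 12
12 —HB6→ 2·6 —bump→ 2·7 = 14 —(−1)→ 13
13 —HB7→ 7 + 6 —bump→ 8 + 6 = 14 —(−1)→ 13
13 —HB8→ 8 + 5 —bump→ 9 + 5 = 14 —(−1)→ 13
13 —HB9→ 9 + 4 —bump→ 10 + 4 = 14 —(−1)→ 13
13 —HB10→ 10 + 3 —bump→ 11 + 3 = 14 —(−1)→ 13

0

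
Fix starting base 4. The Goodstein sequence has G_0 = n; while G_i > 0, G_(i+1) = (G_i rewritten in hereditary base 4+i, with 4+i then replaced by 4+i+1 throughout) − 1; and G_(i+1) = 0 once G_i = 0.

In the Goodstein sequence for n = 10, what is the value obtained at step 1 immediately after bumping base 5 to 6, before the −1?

G_0 = 10. HB_4(10) = 2·4 + 2. Bump = 12. G_1 = 11.
G_1 = 11. HB_5(11) = 2·5 + 1. Bump = 13. G_2 = 12.

13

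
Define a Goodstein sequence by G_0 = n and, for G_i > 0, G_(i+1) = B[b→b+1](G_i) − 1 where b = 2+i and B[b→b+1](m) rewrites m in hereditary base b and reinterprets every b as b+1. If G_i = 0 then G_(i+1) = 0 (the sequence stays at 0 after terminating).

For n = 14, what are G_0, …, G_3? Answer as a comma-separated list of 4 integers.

14 —HB2→ 2^(2 + 1) + 2^2 + 2 —bump→ 3^(3 + 1) + 3^3 + 3 = 111 —(−1)→ 110
110 —HB3→ 3^(3 + 1) + 3^3 + 2 —bump→ 4^(4 + 1) + 4^4 + 2 = 1282 —(−1)→ 1281
1281 —HB4→ 4^(4 + 1) + 4^4 + 1 —bump→ 5^(5 + 1) + 5^5 + 1 = 18751 —(−1)→ 18750

14, 110, 1281, 18750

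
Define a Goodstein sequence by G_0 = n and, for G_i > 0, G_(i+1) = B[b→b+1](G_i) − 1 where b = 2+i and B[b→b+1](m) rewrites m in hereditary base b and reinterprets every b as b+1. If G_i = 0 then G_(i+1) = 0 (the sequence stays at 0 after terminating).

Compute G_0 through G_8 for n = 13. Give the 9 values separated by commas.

base 2: 13 = 2^(2 + 1) + 2^2 + 1; at 3: 3^(3 + 1) + 3^3 + 1 = 109; next = 108
base 3: 108 = 3^(3 + 1) + 3^3; at 4: 4^(4 + 1) + 4^4 = 1280; next = 1279
base 4: 1279 = 4^(4 + 1) + 3·4^3 + 3·4^2 + 3·4 + 3; at 5: 5^(5 + 1) + 3·5^3 + 3·5^2 + 3·5 + 3 = 16093; next = 16092
base 5: 16092 = 5^(5 + 1) + 3·5^3 + 3·5^2 + 3·5 + 2; at 6: 6^(6 + 1) + 3·6^3 + 3·6^2 + 3·6 + 2 = 280712; next = 280711
base 6: 280711 = 6^(6 + 1) + 3·6^3 + 3·6^2 + 3·6 + 1; at 7: 7^(7 + 1) + 3·7^3 + 3·7^2 + 3·7 + 1 = 5765999; next = 5765998
base 7: 5765998 = 7^(7 + 1) + 3·7^3 + 3·7^2 + 3·7; at 8: 8^(8 + 1) + 3·8^3 + 3·8^2 + 3·8 = 134219480; next = 134219479
base 8: 134219479 = 8^(8 + 1) + 3·8^3 + 3·8^2 + 2·8 + 7; at 9: 9^(9 + 1) + 3·9^3 + 3·9^2 + 2·9 + 7 = 3486786856; next = 3486786855
base 9: 3486786855 = 9^(9 + 1) + 3·9^3 + 3·9^2 + 2·9 + 6; at 10: 10^(10 + 1) + 3·10^3 + 3·10^2 + 2·10 + 6 = 100000003326; next = 100000003325

13, 108, 1279, 16092, 280711, 5765998, 134219479, 3486786855, 100000003325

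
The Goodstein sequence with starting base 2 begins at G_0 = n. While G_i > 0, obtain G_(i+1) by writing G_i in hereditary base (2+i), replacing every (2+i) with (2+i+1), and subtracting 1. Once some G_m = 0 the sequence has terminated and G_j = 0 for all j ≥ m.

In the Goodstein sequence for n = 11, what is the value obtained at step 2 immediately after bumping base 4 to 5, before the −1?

15628

G_0=11  [base 2] 2^(2 + 1) + 2 + 1  →[2↦3]→  3^(3 + 1) + 3 + 1 = 85  −1 ⇒ G_1=84
G_1=84  [base 3] 3^(3 + 1) + 3  →[3↦4]→  4^(4 + 1) + 4 = 1028  −1 ⇒ G_2=1027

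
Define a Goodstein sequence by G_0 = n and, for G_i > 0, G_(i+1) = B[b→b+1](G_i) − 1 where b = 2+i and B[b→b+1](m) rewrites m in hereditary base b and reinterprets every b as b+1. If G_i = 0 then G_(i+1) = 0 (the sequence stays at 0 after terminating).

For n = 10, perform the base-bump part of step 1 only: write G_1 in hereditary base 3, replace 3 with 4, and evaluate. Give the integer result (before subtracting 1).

1026

(0) 10|_2 = 2^(2 + 1) + 2 ↦ 3^(3 + 1) + 3|_3 = 84 ⇒ 83
(1) 83|_3 = 3^(3 + 1) + 2 ↦ 4^(4 + 1) + 2|_4 = 1026 ⇒ 1025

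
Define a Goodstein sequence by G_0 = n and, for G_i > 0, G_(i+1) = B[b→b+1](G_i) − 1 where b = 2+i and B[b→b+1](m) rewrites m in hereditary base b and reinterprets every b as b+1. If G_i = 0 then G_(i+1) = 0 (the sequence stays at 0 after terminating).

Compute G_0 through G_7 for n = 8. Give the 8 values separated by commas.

8, 80, 553, 6310, 93395, 1647195, 33554571, 774841151

[0] 8 ≡ 2^(2 + 1) (base 2). Lift 3: 81. −1: 80.
[1] 80 ≡ 2·3^3 + 2·3^2 + 2·3 + 2 (base 3). Lift 4: 554. −1: 553.
[2] 553 ≡ 2·4^4 + 2·4^2 + 2·4 + 1 (base 4). Lift 5: 6311. −1: 6310.
[3] 6310 ≡ 2·5^5 + 2·5^2 + 2·5 (base 5). Lift 6: 93396. −1: 93395.
[4] 93395 ≡ 2·6^6 + 2·6^2 + 6 + 5 (base 6). Lift 7: 1647196. −1: 1647195.
[5] 1647195 ≡ 2·7^7 + 2·7^2 + 7 + 4 (base 7). Lift 8: 33554572. −1: 33554571.
[6] 33554571 ≡ 2·8^8 + 2·8^2 + 8 + 3 (base 8). Lift 9: 774841152. −1: 774841151.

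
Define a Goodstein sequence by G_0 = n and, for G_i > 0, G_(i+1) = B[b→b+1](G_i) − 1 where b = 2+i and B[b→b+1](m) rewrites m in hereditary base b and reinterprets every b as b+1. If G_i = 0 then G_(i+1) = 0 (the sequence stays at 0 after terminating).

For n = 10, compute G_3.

i=0: 10 = 2^(2 + 1) + 2 (b=2); 2→3: 3^(3 + 1) + 3 = 84; 84−1 = 83
i=1: 83 = 3^(3 + 1) + 2 (b=3); 3→4: 4^(4 + 1) + 2 = 1026; 1026−1 = 1025
i=2: 1025 = 4^(4 + 1) + 1 (b=4); 4→5: 5^(5 + 1) + 1 = 15626; 15626−1 = 15625
i=3: 15625 = 5^(5 + 1) (b=5); 5→6: 6^(6 + 1) = 279936; 279936−1 = 279935

15625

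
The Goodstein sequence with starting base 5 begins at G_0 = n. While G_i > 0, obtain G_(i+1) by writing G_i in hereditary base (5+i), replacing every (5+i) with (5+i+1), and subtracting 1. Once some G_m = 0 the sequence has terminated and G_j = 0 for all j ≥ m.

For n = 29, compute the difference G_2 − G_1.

12

29 —HB5→ 5^2 + 4 —bump→ 6^2 + 4 = 40 —(−1)→ 39
39 —HB6→ 6^2 + 3 —bump→ 7^2 + 3 = 52 —(−1)→ 51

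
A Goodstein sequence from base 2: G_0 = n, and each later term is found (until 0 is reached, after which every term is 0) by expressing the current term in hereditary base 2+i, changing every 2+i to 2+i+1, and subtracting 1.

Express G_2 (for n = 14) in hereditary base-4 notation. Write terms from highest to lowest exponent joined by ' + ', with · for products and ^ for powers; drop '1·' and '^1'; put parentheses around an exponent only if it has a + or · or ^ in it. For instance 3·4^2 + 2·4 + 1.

step 0: 14 = 2^(2 + 1) + 2^2 + 2; sub 3 for 2: 3^(3 + 1) + 3^3 + 3; = 111; G_1 = 111−1 = 110
step 1: 110 = 3^(3 + 1) + 3^3 + 2; sub 4 for 3: 4^(4 + 1) + 4^4 + 2; = 1282; G_2 = 1282−1 = 1281
step 2: 1281 = 4^(4 + 1) + 4^4 + 1; sub 5 for 4: 5^(5 + 1) + 5^5 + 1; = 18751; G_3 = 18751−1 = 18750

4^(4 + 1) + 4^4 + 1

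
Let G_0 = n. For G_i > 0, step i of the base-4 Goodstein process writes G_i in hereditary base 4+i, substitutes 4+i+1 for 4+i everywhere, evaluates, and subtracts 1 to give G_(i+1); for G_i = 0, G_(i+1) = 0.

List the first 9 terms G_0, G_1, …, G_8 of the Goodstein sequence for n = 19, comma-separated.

19, 27, 37, 49, 63, 69, 75, 81, 87

base 4: 19 = 4^2 + 3; at 5: 5^2 + 3 = 28; next = 27
base 5: 27 = 5^2 + 2; at 6: 6^2 + 2 = 38; next = 37
base 6: 37 = 6^2 + 1; at 7: 7^2 + 1 = 50; next = 49
base 7: 49 = 7^2; at 8: 8^2 = 64; next = 63
base 8: 63 = 7·8 + 7; at 9: 7·9 + 7 = 70; next = 69
base 9: 69 = 7·9 + 6; at 10: 7·10 + 6 = 76; next = 75
base 10: 75 = 7·10 + 5; at 11: 7·11 + 5 = 82; next = 81
base 11: 81 = 7·11 + 4; at 12: 7·12 + 4 = 88; next = 87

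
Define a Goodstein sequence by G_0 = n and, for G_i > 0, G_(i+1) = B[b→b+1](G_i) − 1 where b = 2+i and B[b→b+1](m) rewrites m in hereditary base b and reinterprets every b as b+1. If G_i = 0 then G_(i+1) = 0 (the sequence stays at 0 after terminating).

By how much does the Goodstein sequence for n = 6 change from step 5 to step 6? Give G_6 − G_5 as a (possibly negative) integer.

89204

i=0: 6 = 2^2 + 2 (b=2); 2→3: 3^3 + 3 = 30; 30−1 = 29
i=1: 29 = 3^3 + 2 (b=3); 3→4: 4^4 + 2 = 258; 258−1 = 257
i=2: 257 = 4^4 + 1 (b=4); 4→5: 5^5 + 1 = 3126; 3126−1 = 3125
i=3: 3125 = 5^5 (b=5); 5→6: 6^6 = 46656; 46656−1 = 46655
i=4: 46655 = 5·6^5 + 5·6^4 + 5·6^3 + 5·6^2 + 5·6 + 5 (b=6); 6→7: 5·7^5 + 5·7^4 + 5·7^3 + 5·7^2 + 5·7 + 5 = 98040; 98040−1 = 98039
i=5: 98039 = 5·7^5 + 5·7^4 + 5·7^3 + 5·7^2 + 5·7 + 4 (b=7); 7→8: 5·8^5 + 5·8^4 + 5·8^3 + 5·8^2 + 5·8 + 4 = 187244; 187244−1 = 187243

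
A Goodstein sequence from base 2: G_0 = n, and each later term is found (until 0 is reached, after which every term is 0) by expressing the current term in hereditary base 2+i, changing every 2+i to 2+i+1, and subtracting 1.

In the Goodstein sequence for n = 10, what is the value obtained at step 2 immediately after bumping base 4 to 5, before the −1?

15626

G_0=10  [base 2] 2^(2 + 1) + 2  →[2↦3]→  3^(3 + 1) + 3 = 84  −1 ⇒ G_1=83
G_1=83  [base 3] 3^(3 + 1) + 2  →[3↦4]→  4^(4 + 1) + 2 = 1026  −1 ⇒ G_2=1025
G_2=1025  [base 4] 4^(4 + 1) + 1  →[4↦5]→  5^(5 + 1) + 1 = 15626  −1 ⇒ G_3=15625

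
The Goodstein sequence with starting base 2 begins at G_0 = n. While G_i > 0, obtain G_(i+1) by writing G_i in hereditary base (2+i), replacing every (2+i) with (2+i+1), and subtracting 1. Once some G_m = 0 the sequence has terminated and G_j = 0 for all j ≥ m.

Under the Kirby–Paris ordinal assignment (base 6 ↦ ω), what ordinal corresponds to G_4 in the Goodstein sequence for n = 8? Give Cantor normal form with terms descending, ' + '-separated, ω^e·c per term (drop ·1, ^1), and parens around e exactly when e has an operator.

ω^ω·2 + ω^2·2 + ω + 5

i=0: 8 = 2^(2 + 1) (b=2); 2→3: 3^(3 + 1) = 81; 81−1 = 80
i=1: 80 = 2·3^3 + 2·3^2 + 2·3 + 2 (b=3); 3→4: 2·4^4 + 2·4^2 + 2·4 + 2 = 554; 554−1 = 553
i=2: 553 = 2·4^4 + 2·4^2 + 2·4 + 1 (b=4); 4→5: 2·5^5 + 2·5^2 + 2·5 + 1 = 6311; 6311−1 = 6310
i=3: 6310 = 2·5^5 + 2·5^2 + 2·5 (b=5); 5→6: 2·6^6 + 2·6^2 + 2·6 = 93396; 93396−1 = 93395
i=4: 93395 = 2·6^6 + 2·6^2 + 6 + 5 (b=6); 6→7: 2·7^7 + 2·7^2 + 7 + 5 = 1647196; 1647196−1 = 1647195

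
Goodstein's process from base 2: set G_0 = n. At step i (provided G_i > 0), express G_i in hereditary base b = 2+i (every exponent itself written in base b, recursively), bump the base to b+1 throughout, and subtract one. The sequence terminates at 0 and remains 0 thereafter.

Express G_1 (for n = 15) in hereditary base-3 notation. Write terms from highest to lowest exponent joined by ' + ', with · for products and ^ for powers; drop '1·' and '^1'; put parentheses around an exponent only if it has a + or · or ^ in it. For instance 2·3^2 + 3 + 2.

3^(3 + 1) + 3^3 + 3

G_0 = 15. HB_2(15) = 2^(2 + 1) + 2^2 + 2 + 1. Bump = 112. G_1 = 111.
G_1 = 111. HB_3(111) = 3^(3 + 1) + 3^3 + 3. Bump = 1284. G_2 = 1283.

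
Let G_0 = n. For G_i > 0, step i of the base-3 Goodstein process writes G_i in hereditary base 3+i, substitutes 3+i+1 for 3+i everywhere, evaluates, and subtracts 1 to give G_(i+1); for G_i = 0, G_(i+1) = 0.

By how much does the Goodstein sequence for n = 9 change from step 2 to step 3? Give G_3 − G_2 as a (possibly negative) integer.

2

[0] 9 ≡ 3^2 (base 3). Lift 4: 16. −1: 15.
[1] 15 ≡ 3·4 + 3 (base 4). Lift 5: 18. −1: 17.
[2] 17 ≡ 3·5 + 2 (base 5). Lift 6: 20. −1: 19.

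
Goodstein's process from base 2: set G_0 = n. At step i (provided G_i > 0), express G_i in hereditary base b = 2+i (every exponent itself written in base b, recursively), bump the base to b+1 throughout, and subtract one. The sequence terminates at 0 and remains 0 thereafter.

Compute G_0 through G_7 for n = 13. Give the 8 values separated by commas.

[0] 13 ≡ 2^(2 + 1) + 2^2 + 1 (base 2). Lift 3: 109. −1: 108.
[1] 108 ≡ 3^(3 + 1) + 3^3 (base 3). Lift 4: 1280. −1: 1279.
[2] 1279 ≡ 4^(4 + 1) + 3·4^3 + 3·4^2 + 3·4 + 3 (base 4). Lift 5: 16093. −1: 16092.
[3] 16092 ≡ 5^(5 + 1) + 3·5^3 + 3·5^2 + 3·5 + 2 (base 5). Lift 6: 280712. −1: 280711.
[4] 280711 ≡ 6^(6 + 1) + 3·6^3 + 3·6^2 + 3·6 + 1 (base 6). Lift 7: 5765999. −1: 5765998.
[5] 5765998 ≡ 7^(7 + 1) + 3·7^3 + 3·7^2 + 3·7 (base 7). Lift 8: 134219480. −1: 134219479.
[6] 134219479 ≡ 8^(8 + 1) + 3·8^3 + 3·8^2 + 2·8 + 7 (base 8). Lift 9: 3486786856. −1: 3486786855.

13, 108, 1279, 16092, 280711, 5765998, 134219479, 3486786855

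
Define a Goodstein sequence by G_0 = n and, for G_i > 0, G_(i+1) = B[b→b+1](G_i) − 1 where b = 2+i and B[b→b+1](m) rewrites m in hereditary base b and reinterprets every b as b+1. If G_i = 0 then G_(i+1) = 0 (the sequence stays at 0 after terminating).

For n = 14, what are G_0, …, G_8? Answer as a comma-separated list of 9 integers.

14, 110, 1281, 18750, 326591, 5862840, 134404971, 3487116548, 100000555551

G_0 = 14. HB_2(14) = 2^(2 + 1) + 2^2 + 2. Bump = 111. G_1 = 110.
G_1 = 110. HB_3(110) = 3^(3 + 1) + 3^3 + 2. Bump = 1282. G_2 = 1281.
G_2 = 1281. HB_4(1281) = 4^(4 + 1) + 4^4 + 1. Bump = 18751. G_3 = 18750.
G_3 = 18750. HB_5(18750) = 5^(5 + 1) + 5^5. Bump = 326592. G_4 = 326591.
G_4 = 326591. HB_6(326591) = 6^(6 + 1) + 5·6^5 + 5·6^4 + 5·6^3 + 5·6^2 + 5·6 + 5. Bump = 5862841. G_5 = 5862840.
G_5 = 5862840. HB_7(5862840) = 7^(7 + 1) + 5·7^5 + 5·7^4 + 5·7^3 + 5·7^2 + 5·7 + 4. Bump = 134404972. G_6 = 134404971.
G_6 = 134404971. HB_8(134404971) = 8^(8 + 1) + 5·8^5 + 5·8^4 + 5·8^3 + 5·8^2 + 5·8 + 3. Bump = 3487116549. G_7 = 3487116548.
G_7 = 3487116548. HB_9(3487116548) = 9^(9 + 1) + 5·9^5 + 5·9^4 + 5·9^3 + 5·9^2 + 5·9 + 2. Bump = 100000555552. G_8 = 100000555551.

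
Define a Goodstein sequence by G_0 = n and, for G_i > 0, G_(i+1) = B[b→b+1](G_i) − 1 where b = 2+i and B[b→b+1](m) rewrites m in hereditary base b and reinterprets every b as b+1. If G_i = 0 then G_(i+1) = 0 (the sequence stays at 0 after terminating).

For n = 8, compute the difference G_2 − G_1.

G_0 = 8. HB_2(8) = 2^(2 + 1). Bump = 81. G_1 = 80.
G_1 = 80. HB_3(80) = 2·3^3 + 2·3^2 + 2·3 + 2. Bump = 554. G_2 = 553.

473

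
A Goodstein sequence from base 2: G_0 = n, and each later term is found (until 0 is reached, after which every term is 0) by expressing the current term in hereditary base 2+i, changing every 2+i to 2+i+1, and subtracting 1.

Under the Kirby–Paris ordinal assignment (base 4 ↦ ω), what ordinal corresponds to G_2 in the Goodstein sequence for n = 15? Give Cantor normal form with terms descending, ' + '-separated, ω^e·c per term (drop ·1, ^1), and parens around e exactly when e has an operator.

ω^(ω + 1) + ω^ω + 3

G_0 = 15. HB_2(15) = 2^(2 + 1) + 2^2 + 2 + 1. Bump = 112. G_1 = 111.
G_1 = 111. HB_3(111) = 3^(3 + 1) + 3^3 + 3. Bump = 1284. G_2 = 1283.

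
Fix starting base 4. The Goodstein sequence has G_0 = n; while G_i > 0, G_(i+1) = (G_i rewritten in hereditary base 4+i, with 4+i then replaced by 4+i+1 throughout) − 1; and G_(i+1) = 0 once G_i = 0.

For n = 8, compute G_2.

9

8 —HB4→ 2·4 —bump→ 2·5 = 10 —(−1)→ 9
9 —HB5→ 5 + 4 —bump→ 6 + 4 = 10 —(−1)→ 9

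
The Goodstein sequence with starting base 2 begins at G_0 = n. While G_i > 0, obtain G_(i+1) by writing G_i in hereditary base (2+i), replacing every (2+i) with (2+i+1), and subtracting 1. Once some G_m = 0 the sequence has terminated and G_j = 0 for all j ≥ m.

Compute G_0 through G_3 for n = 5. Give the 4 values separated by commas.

i=0: 5 = 2^2 + 1 (b=2); 2→3: 3^3 + 1 = 28; 28−1 = 27
i=1: 27 = 3^3 (b=3); 3→4: 4^4 = 256; 256−1 = 255
i=2: 255 = 3·4^3 + 3·4^2 + 3·4 + 3 (b=4); 4→5: 3·5^3 + 3·5^2 + 3·5 + 3 = 468; 468−1 = 467

5, 27, 255, 467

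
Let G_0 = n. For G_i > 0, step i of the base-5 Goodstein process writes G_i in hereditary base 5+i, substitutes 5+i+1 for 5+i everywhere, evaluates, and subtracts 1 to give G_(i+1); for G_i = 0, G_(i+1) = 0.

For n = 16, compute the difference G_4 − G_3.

1

(0) 16|_5 = 3·5 + 1 ↦ 3·6 + 1|_6 = 19 ⇒ 18
(1) 18|_6 = 3·6 ↦ 3·7|_7 = 21 ⇒ 20
(2) 20|_7 = 2·7 + 6 ↦ 2·8 + 6|_8 = 22 ⇒ 21
(3) 21|_8 = 2·8 + 5 ↦ 2·9 + 5|_9 = 23 ⇒ 22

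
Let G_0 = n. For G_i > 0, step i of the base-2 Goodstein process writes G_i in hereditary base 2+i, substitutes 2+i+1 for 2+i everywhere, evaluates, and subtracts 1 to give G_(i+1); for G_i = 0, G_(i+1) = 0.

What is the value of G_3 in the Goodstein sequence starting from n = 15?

base 2: 15 = 2^(2 + 1) + 2^2 + 2 + 1; at 3: 3^(3 + 1) + 3^3 + 3 + 1 = 112; next = 111
base 3: 111 = 3^(3 + 1) + 3^3 + 3; at 4: 4^(4 + 1) + 4^4 + 4 = 1284; next = 1283
base 4: 1283 = 4^(4 + 1) + 4^4 + 3; at 5: 5^(5 + 1) + 5^5 + 3 = 18753; next = 18752
base 5: 18752 = 5^(5 + 1) + 5^5 + 2; at 6: 6^(6 + 1) + 6^6 + 2 = 326594; next = 326593

18752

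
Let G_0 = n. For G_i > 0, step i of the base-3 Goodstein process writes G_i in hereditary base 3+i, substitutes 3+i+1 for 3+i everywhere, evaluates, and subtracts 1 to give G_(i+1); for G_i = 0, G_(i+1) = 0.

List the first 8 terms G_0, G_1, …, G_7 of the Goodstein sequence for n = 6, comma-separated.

G_0=6  [base 3] 2·3  →[3↦4]→  2·4 = 8  −1 ⇒ G_1=7
G_1=7  [base 4] 4 + 3  →[4↦5]→  5 + 3 = 8  −1 ⇒ G_2=7
G_2=7  [base 5] 5 + 2  →[5↦6]→  6 + 2 = 8  −1 ⇒ G_3=7
G_3=7  [base 6] 6 + 1  →[6↦7]→  7 + 1 = 8  −1 ⇒ G_4=7
G_4=7  [base 7] 7  →[7↦8]→  8 = 8  −1 ⇒ G_5=7
G_5=7  [base 8] 7  →[8↦9]→  7 = 7  −1 ⇒ G_6=6
G_6=6  [base 9] 6  →[9↦10]→  6 = 6  −1 ⇒ G_7=5

6, 7, 7, 7, 7, 7, 6, 5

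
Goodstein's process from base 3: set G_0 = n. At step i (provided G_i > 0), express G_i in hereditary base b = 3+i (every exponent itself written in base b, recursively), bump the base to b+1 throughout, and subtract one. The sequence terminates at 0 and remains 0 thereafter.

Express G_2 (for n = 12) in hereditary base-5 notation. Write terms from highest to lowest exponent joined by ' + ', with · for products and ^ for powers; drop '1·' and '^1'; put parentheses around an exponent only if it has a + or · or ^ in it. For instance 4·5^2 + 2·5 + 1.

i=0: 12 = 3^2 + 3 (b=3); 3→4: 4^2 + 4 = 20; 20−1 = 19
i=1: 19 = 4^2 + 3 (b=4); 4→5: 5^2 + 3 = 28; 28−1 = 27

5^2 + 2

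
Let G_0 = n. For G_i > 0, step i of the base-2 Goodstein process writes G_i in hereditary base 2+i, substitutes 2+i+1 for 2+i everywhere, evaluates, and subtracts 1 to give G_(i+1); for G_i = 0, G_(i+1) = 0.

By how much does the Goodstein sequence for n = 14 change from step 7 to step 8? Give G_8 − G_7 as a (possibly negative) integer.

step 0: 14 = 2^(2 + 1) + 2^2 + 2; sub 3 for 2: 3^(3 + 1) + 3^3 + 3; = 111; G_1 = 111−1 = 110
step 1: 110 = 3^(3 + 1) + 3^3 + 2; sub 4 for 3: 4^(4 + 1) + 4^4 + 2; = 1282; G_2 = 1282−1 = 1281
step 2: 1281 = 4^(4 + 1) + 4^4 + 1; sub 5 for 4: 5^(5 + 1) + 5^5 + 1; = 18751; G_3 = 18751−1 = 18750
step 3: 18750 = 5^(5 + 1) + 5^5; sub 6 for 5: 6^(6 + 1) + 6^6; = 326592; G_4 = 326592−1 = 326591
step 4: 326591 = 6^(6 + 1) + 5·6^5 + 5·6^4 + 5·6^3 + 5·6^2 + 5·6 + 5; sub 7 for 6: 7^(7 + 1) + 5·7^5 + 5·7^4 + 5·7^3 + 5·7^2 + 5·7 + 5; = 5862841; G_5 = 5862841−1 = 5862840
step 5: 5862840 = 7^(7 + 1) + 5·7^5 + 5·7^4 + 5·7^3 + 5·7^2 + 5·7 + 4; sub 8 for 7: 8^(8 + 1) + 5·8^5 + 5·8^4 + 5·8^3 + 5·8^2 + 5·8 + 4; = 134404972; G_6 = 134404972−1 = 134404971
step 6: 134404971 = 8^(8 + 1) + 5·8^5 + 5·8^4 + 5·8^3 + 5·8^2 + 5·8 + 3; sub 9 for 8: 9^(9 + 1) + 5·9^5 + 5·9^4 + 5·9^3 + 5·9^2 + 5·9 + 3; = 3487116549; G_7 = 3487116549−1 = 3487116548
step 7: 3487116548 = 9^(9 + 1) + 5·9^5 + 5·9^4 + 5·9^3 + 5·9^2 + 5·9 + 2; sub 10 for 9: 10^(10 + 1) + 5·10^5 + 5·10^4 + 5·10^3 + 5·10^2 + 5·10 + 2; = 100000555552; G_8 = 100000555552−1 = 100000555551

96513439003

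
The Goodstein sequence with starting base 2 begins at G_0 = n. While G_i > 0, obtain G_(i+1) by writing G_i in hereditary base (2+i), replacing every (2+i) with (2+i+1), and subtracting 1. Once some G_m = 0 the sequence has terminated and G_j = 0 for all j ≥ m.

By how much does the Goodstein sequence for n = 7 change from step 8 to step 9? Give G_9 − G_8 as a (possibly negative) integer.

72273438

i=0: 7 = 2^2 + 2 + 1 (b=2); 2→3: 3^3 + 3 + 1 = 31; 31−1 = 30
i=1: 30 = 3^3 + 3 (b=3); 3→4: 4^4 + 4 = 260; 260−1 = 259
i=2: 259 = 4^4 + 3 (b=4); 4→5: 5^5 + 3 = 3128; 3128−1 = 3127
i=3: 3127 = 5^5 + 2 (b=5); 5→6: 6^6 + 2 = 46658; 46658−1 = 46657
i=4: 46657 = 6^6 + 1 (b=6); 6→7: 7^7 + 1 = 823544; 823544−1 = 823543
i=5: 823543 = 7^7 (b=7); 7→8: 8^8 = 16777216; 16777216−1 = 16777215
i=6: 16777215 = 7·8^7 + 7·8^6 + 7·8^5 + 7·8^4 + 7·8^3 + 7·8^2 + 7·8 + 7 (b=8); 8→9: 7·9^7 + 7·9^6 + 7·9^5 + 7·9^4 + 7·9^3 + 7·9^2 + 7·9 + 7 = 37665880; 37665880−1 = 37665879
i=7: 37665879 = 7·9^7 + 7·9^6 + 7·9^5 + 7·9^4 + 7·9^3 + 7·9^2 + 7·9 + 6 (b=9); 9→10: 7·10^7 + 7·10^6 + 7·10^5 + 7·10^4 + 7·10^3 + 7·10^2 + 7·10 + 6 = 77777776; 77777776−1 = 77777775
i=8: 77777775 = 7·10^7 + 7·10^6 + 7·10^5 + 7·10^4 + 7·10^3 + 7·10^2 + 7·10 + 5 (b=10); 10→11: 7·11^7 + 7·11^6 + 7·11^5 + 7·11^4 + 7·11^3 + 7·11^2 + 7·11 + 5 = 150051214; 150051214−1 = 150051213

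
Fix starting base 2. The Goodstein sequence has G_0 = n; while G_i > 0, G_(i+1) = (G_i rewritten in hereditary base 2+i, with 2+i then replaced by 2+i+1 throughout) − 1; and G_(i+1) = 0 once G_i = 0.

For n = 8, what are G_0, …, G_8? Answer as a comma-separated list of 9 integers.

G_0 = 8. HB_2(8) = 2^(2 + 1). Bump = 81. G_1 = 80.
G_1 = 80. HB_3(80) = 2·3^3 + 2·3^2 + 2·3 + 2. Bump = 554. G_2 = 553.
G_2 = 553. HB_4(553) = 2·4^4 + 2·4^2 + 2·4 + 1. Bump = 6311. G_3 = 6310.
G_3 = 6310. HB_5(6310) = 2·5^5 + 2·5^2 + 2·5. Bump = 93396. G_4 = 93395.
G_4 = 93395. HB_6(93395) = 2·6^6 + 2·6^2 + 6 + 5. Bump = 1647196. G_5 = 1647195.
G_5 = 1647195. HB_7(1647195) = 2·7^7 + 2·7^2 + 7 + 4. Bump = 33554572. G_6 = 33554571.
G_6 = 33554571. HB_8(33554571) = 2·8^8 + 2·8^2 + 8 + 3. Bump = 774841152. G_7 = 774841151.
G_7 = 774841151. HB_9(774841151) = 2·9^9 + 2·9^2 + 9 + 2. Bump = 20000000212. G_8 = 20000000211.

8, 80, 553, 6310, 93395, 1647195, 33554571, 774841151, 20000000211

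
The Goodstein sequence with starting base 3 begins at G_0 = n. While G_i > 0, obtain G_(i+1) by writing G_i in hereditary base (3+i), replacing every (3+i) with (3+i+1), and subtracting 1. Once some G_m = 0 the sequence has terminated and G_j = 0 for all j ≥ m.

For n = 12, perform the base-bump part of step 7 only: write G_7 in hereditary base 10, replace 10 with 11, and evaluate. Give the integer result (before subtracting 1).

i=0: 12 = 3^2 + 3 (b=3); 3→4: 4^2 + 4 = 20; 20−1 = 19
i=1: 19 = 4^2 + 3 (b=4); 4→5: 5^2 + 3 = 28; 28−1 = 27
i=2: 27 = 5^2 + 2 (b=5); 5→6: 6^2 + 2 = 38; 38−1 = 37
i=3: 37 = 6^2 + 1 (b=6); 6→7: 7^2 + 1 = 50; 50−1 = 49
i=4: 49 = 7^2 (b=7); 7→8: 8^2 = 64; 64−1 = 63
i=5: 63 = 7·8 + 7 (b=8); 8→9: 7·9 + 7 = 70; 70−1 = 69
i=6: 69 = 7·9 + 6 (b=9); 9→10: 7·10 + 6 = 76; 76−1 = 75
i=7: 75 = 7·10 + 5 (b=10); 10→11: 7·11 + 5 = 82; 82−1 = 81

82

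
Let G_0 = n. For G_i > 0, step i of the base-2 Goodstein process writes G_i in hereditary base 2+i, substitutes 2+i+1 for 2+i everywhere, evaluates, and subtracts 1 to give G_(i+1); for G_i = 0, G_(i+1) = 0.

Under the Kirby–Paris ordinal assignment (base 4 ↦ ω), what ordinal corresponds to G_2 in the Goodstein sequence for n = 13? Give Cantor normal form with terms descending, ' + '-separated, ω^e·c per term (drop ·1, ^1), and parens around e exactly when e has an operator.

ω^(ω + 1) + ω^3·3 + ω^2·3 + ω·3 + 3

[0] 13 ≡ 2^(2 + 1) + 2^2 + 1 (base 2). Lift 3: 109. −1: 108.
[1] 108 ≡ 3^(3 + 1) + 3^3 (base 3). Lift 4: 1280. −1: 1279.
[2] 1279 ≡ 4^(4 + 1) + 3·4^3 + 3·4^2 + 3·4 + 3 (base 4). Lift 5: 16093. −1: 16092.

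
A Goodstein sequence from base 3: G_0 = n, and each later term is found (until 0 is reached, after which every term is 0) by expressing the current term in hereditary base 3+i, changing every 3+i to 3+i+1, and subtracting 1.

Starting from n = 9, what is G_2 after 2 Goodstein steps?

base 3: 9 = 3^2; at 4: 4^2 = 16; next = 15
base 4: 15 = 3·4 + 3; at 5: 3·5 + 3 = 18; next = 17
base 5: 17 = 3·5 + 2; at 6: 3·6 + 2 = 20; next = 19

17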